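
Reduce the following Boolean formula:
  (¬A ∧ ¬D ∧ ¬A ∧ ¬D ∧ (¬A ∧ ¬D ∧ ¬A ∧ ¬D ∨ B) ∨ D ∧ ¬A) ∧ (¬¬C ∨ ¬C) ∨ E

(¬A ∧ ¬D ∧ ¬A ∧ ¬D ∧ (¬A ∧ ¬D ∧ ¬A ∧ ¬D ∨ B) ∨ D ∧ ¬A) ∧ (¬¬C ∨ ¬C) ∨ E
= (¬A ∧ ¬D ∧ ¬A ∧ ¬D ∨ D ∧ ¬A) ∧ (¬¬C ∨ ¬C) ∨ E
= (¬A ∧ ¬D ∧ ¬A ∧ ¬D ∨ D ∧ ¬A) ∧ (C ∨ ¬C) ∨ E
= ¬A ∧ ¬D ∧ ¬A ∧ ¬D ∨ D ∧ ¬A ∨ E
= ¬A ∧ ¬D ∨ D ∧ ¬A ∨ E
= ¬A ∨ E

¬A ∨ E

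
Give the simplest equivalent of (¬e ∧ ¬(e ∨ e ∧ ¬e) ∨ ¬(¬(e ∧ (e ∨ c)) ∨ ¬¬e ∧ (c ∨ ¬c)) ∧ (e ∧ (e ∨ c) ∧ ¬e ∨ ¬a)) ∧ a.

¬e ∧ a

(¬e ∧ ¬(e ∨ e ∧ ¬e) ∨ ¬(¬(e ∧ (e ∨ c)) ∨ ¬¬e ∧ (c ∨ ¬c)) ∧ (e ∧ (e ∨ c) ∧ ¬e ∨ ¬a)) ∧ a
= (¬e ∧ ¬(e ∨ e ∧ ¬e) ∨ ¬(¬(e ∧ (e ∨ c)) ∨ ¬¬e) ∧ (e ∧ (e ∨ c) ∧ ¬e ∨ ¬a)) ∧ a   [complement / identity]
= (¬e ∧ ¬e ∨ ¬(¬(e ∧ (e ∨ c)) ∨ ¬¬e) ∧ (e ∧ (e ∨ c) ∧ ¬e ∨ ¬a)) ∧ a   [complement / identity]
= (¬e ∧ ¬e ∨ e ∧ (e ∨ c) ∧ ¬e ∧ (e ∧ (e ∨ c) ∧ ¬e ∨ ¬a)) ∧ a   [De Morgan]
= (¬e ∧ ¬e ∨ e ∧ (e ∨ c) ∧ ¬e) ∧ a   [absorption]
= (¬e ∧ ¬e ∨ e ∧ ¬e) ∧ a   [absorption]
= ¬e ∧ a   [distribution]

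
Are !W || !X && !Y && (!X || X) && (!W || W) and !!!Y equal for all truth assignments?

E1: !W || !X && !Y && (!X || X) && (!W || W)
    = !W || !X && !Y && (!W || W)
    = !W || !X && !Y
E2: !!!Y
    = !Y
These differ: at W=0, X=1, Y=1, E1 = 1 but E2 = 0.

No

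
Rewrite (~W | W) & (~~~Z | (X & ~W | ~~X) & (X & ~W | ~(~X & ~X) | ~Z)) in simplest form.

(~W | W) & (~~~Z | (X & ~W | ~~X) & (X & ~W | ~(~X & ~X) | ~Z))
= (~W | W) & (~~~Z | (X & ~W | ~~X) & (X & ~W | ~~X | ~Z))
= (~W | W) & (~~~Z | X & ~W | ~~X)
= (~W | W) & (~~~Z | X & ~W | X)
= ~~~Z | X & ~W | X
= ~~~Z | X
= ~Z | X

~Z | X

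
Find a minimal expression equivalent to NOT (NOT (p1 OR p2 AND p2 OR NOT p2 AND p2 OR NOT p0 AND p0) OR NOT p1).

NOT (NOT (p1 OR p2 AND p2 OR NOT p2 AND p2 OR NOT p0 AND p0) OR NOT p1)
= NOT (NOT (p1 OR p2 AND p2 OR NOT p2 AND p2) OR NOT p1)   — complement / identity
= (p1 OR p2 AND p2 OR NOT p2 AND p2) AND p1   — De Morgan
= (p1 OR p2) AND p1   — distribution
= p1   — absorption

p1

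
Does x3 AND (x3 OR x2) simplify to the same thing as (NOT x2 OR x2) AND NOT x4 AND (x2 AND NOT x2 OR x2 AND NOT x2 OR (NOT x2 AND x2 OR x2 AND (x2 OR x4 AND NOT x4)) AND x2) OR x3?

No

E1: x3 AND (x3 OR x2)
    = x3   (absorption)
E2: (NOT x2 OR x2) AND NOT x4 AND (x2 AND NOT x2 OR x2 AND NOT x2 OR (NOT x2 AND x2 OR x2 AND (x2 OR x4 AND NOT x4)) AND x2) OR x3
    = NOT x4 AND (x2 AND NOT x2 OR x2 AND NOT x2 OR (NOT x2 AND x2 OR x2 AND (x2 OR x4 AND NOT x4)) AND x2) OR x3   (complement / identity)
    = NOT x4 AND (x2 AND NOT x2 OR x2 AND NOT x2 OR (NOT x2 AND x2 OR x2 AND x2) AND x2) OR x3   (complement / identity)
    = NOT x4 AND (x2 AND NOT x2 OR (NOT x2 AND x2 OR x2 AND x2) AND x2) OR x3   (idempotence)
    = NOT x4 AND (x2 AND NOT x2 OR x2 AND x2) OR x3   (distribution)
    = NOT x4 AND x2 OR x3   (distribution)
These differ: at x2=1, x3=0, x4=0, E1 = 0 but E2 = 1.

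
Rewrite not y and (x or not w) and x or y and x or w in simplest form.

x or w

not y and (x or not w) and x or y and x or w
= not y and x or y and x or w   — absorption
= x or w   — distribution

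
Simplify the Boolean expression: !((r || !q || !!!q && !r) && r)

!r

!((r || !q || !!!q && !r) && r)
= !((r || !q || !q && !r) && r)   — double negation
= !((r || !q) && r)   — absorption
= !r   — absorption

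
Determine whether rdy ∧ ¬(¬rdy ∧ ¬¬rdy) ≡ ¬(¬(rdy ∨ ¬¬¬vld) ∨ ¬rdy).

Yes

E1: rdy ∧ ¬(¬rdy ∧ ¬¬rdy)
    = rdy ∧ (rdy ∨ ¬rdy)   — De Morgan
    = rdy   — complement / identity
E2: ¬(¬(rdy ∨ ¬¬¬vld) ∨ ¬rdy)
    = ¬(¬(rdy ∨ ¬vld) ∨ ¬rdy)   — double negation
    = (rdy ∨ ¬vld) ∧ rdy   — De Morgan
    = rdy   — absorption
Both reduce to rdy, so they are equivalent.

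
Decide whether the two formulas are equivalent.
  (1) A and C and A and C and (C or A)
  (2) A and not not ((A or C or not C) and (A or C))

No

E1: A and C and A and C and (C or A)
    = A and C and A and C   — absorption
    = A and C   — idempotence
E2: A and not not ((A or C or not C) and (A or C))
    = A and (A or C or not C) and (A or C)   — double negation
    = A and (A or C)   — absorption
    = A   — absorption
These differ: at A=1, C=0, E1 = 0 but E2 = 1.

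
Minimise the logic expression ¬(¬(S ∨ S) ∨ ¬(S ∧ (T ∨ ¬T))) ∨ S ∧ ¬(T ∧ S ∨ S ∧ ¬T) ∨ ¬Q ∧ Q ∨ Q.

¬(¬(S ∨ S) ∨ ¬(S ∧ (T ∨ ¬T))) ∨ S ∧ ¬(T ∧ S ∨ S ∧ ¬T) ∨ ¬Q ∧ Q ∨ Q
= ¬(¬(S ∨ S) ∨ ¬(S ∧ (T ∨ ¬T))) ∨ S ∧ ¬S ∨ ¬Q ∧ Q ∨ Q   [distribution]
= ¬(¬(S ∨ S) ∨ ¬S) ∨ S ∧ ¬S ∨ ¬Q ∧ Q ∨ Q   [complement / identity]
= ¬(¬S ∨ ¬S) ∨ S ∧ ¬S ∨ ¬Q ∧ Q ∨ Q   [idempotence]
= ¬(¬S ∨ ¬S) ∨ S ∧ ¬S ∨ Q   [complement / identity]
= S ∧ S ∨ S ∧ ¬S ∨ Q   [De Morgan]
= S ∨ Q   [distribution]

S ∨ Q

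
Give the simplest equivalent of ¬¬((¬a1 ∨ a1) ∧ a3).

¬¬((¬a1 ∨ a1) ∧ a3)
= ¬¬a3
= a3

a3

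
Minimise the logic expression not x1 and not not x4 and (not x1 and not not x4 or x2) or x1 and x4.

x4

not x1 and not not x4 and (not x1 and not not x4 or x2) or x1 and x4
= not x1 and not not x4 or x1 and x4
= not x1 and x4 or x1 and x4
= x4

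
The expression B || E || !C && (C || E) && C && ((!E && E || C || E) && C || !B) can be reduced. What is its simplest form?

B || E

B || E || !C && (C || E) && C && ((!E && E || C || E) && C || !B)
= B || E || !C && (C || E) && C && ((C || E) && C || !B)   [complement / identity]
= B || E || !C && (C || E) && C   [absorption]
= B || E || !C && C   [absorption]
= B || E   [complement / identity]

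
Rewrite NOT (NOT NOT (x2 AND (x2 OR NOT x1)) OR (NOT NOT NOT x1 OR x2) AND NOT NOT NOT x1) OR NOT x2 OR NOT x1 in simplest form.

NOT x2 OR NOT x1

NOT (NOT NOT (x2 AND (x2 OR NOT x1)) OR (NOT NOT NOT x1 OR x2) AND NOT NOT NOT x1) OR NOT x2 OR NOT x1
= NOT (NOT NOT x2 OR (NOT NOT NOT x1 OR x2) AND NOT NOT NOT x1) OR NOT x2 OR NOT x1
= NOT (NOT NOT x2 OR NOT NOT NOT x1) OR NOT x2 OR NOT x1
= NOT (NOT NOT x2 OR NOT x1) OR NOT x2 OR NOT x1
= NOT x2 AND x1 OR NOT x2 OR NOT x1
= NOT x2 OR NOT x1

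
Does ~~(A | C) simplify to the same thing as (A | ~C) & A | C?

Yes

E1: ~~(A | C)
    = A | C   [double negation]
E2: (A | ~C) & A | C
    = A | C   [absorption]
Both reduce to A | C, so they are equivalent.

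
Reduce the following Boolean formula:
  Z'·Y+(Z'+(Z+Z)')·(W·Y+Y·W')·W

Z'·Y+(Z'+(Z+Z)')·(W·Y+Y·W')·W
= Z'·Y+(Z'+(Z+Z)')·Y·W   (distribution)
= Z'·Y+(Z'+Z')·Y·W   (idempotence)
= Z'·Y+Z'·Y·W   (idempotence)
= Z'·Y   (absorption)

Z'·Y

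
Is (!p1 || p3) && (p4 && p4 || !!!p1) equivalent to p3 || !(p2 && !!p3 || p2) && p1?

E1: (!p1 || p3) && (p4 && p4 || !!!p1)
    = (!p1 || p3) && (p4 && p4 || !p1)   — double negation
    = (!p1 || p3) && (p4 || !p1)   — idempotence
    = !p1 || p3 && p4   — distribution
E2: p3 || !(p2 && !!p3 || p2) && p1
    = p3 || !(p2 && p3 || p2) && p1   — double negation
    = p3 || !p2 && p1   — absorption
These differ: at p1=0, p2=1, p3=0, p4=0, E1 = 1 but E2 = 0.

No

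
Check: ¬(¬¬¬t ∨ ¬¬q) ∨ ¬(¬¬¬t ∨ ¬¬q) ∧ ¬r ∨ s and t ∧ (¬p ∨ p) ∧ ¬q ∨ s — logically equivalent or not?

Yes

E1: ¬(¬¬¬t ∨ ¬¬q) ∨ ¬(¬¬¬t ∨ ¬¬q) ∧ ¬r ∨ s
    = ¬(¬¬¬t ∨ ¬¬q) ∨ s   [absorption]
    = ¬¬t ∧ ¬q ∨ s   [De Morgan]
    = t ∧ ¬q ∨ s   [double negation]
E2: t ∧ (¬p ∨ p) ∧ ¬q ∨ s
    = t ∧ ¬q ∨ s   [complement / identity]
Both reduce to t ∧ ¬q ∨ s, so they are equivalent.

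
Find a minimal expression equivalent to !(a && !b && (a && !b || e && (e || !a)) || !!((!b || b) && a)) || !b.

!(a && !b && (a && !b || e && (e || !a)) || !!((!b || b) && a)) || !b
= !(a && !b && (a && !b || e && (e || !a)) || (!b || b) && a) || !b   [double negation]
= !(a && !b && (a && !b || e) || (!b || b) && a) || !b   [absorption]
= !(a && !b || (!b || b) && a) || !b   [absorption]
= !(a && !b || a) || !b   [complement / identity]
= !a || !b   [absorption]

!a || !b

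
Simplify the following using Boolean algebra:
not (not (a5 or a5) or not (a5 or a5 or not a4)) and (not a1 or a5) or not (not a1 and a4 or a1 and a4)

not (not (a5 or a5) or not (a5 or a5 or not a4)) and (not a1 or a5) or not (not a1 and a4 or a1 and a4)
= not (not (a5 or a5) or not (a5 or a5 or not a4)) and (not a1 or a5) or not a4
= (a5 or a5) and (a5 or a5 or not a4) and (not a1 or a5) or not a4
= (a5 or a5) and (not a1 or a5) or not a4
= a5 and not a1 or a5 or not a4
= a5 or not a4

a5 or not a4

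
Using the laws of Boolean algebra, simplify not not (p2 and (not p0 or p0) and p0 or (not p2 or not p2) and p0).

p0

not not (p2 and (not p0 or p0) and p0 or (not p2 or not p2) and p0)
= not not (p2 and (not p0 or p0) and p0 or not p2 and p0)   [idempotence]
= not not (p2 and p0 or not p2 and p0)   [complement / identity]
= not not p0   [distribution]
= p0   [double negation]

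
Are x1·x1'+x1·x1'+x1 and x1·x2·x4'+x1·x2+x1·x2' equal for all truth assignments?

Yes

E1: x1·x1'+x1·x1'+x1
    = x1·x1'+x1   [idempotence]
    = x1   [complement / identity]
E2: x1·x2·x4'+x1·x2+x1·x2'
    = x1·x2+x1·x2'   [absorption]
    = x1   [distribution]
Both reduce to x1, so they are equivalent.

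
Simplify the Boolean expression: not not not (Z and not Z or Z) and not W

not Z and not W

not not not (Z and not Z or Z) and not W
= not not not Z and not W   [complement / identity]
= not Z and not W   [double negation]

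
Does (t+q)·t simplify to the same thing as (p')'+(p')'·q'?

E1: (t+q)·t
    = t
E2: (p')'+(p')'·q'
    = (p')'
    = p
These differ: at p=1, q=0, t=0, E1 = 0 but E2 = 1.

No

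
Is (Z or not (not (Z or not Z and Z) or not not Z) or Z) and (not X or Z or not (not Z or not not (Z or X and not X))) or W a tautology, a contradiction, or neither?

(Z or not (not (Z or not Z and Z) or not not Z) or Z) and (not X or Z or not (not Z or not not (Z or X and not X))) or W
= (Z or not (not (Z or not Z and Z) or not not Z) or Z) and (not X or Z or not (not Z or not not Z)) or W   (complement / identity)
= (Z or not (not Z or not not Z) or Z) and (not X or Z or not (not Z or not not Z)) or W   (complement / identity)
= Z or not (not Z or not not Z) or Z and not X or W   (distribution)
= Z or Z and not Z or Z and not X or W   (De Morgan)
= Z or Z and not X or W   (complement / identity)
= Z or W   (absorption)
This depends on W, Z, so it is not a constant.

neither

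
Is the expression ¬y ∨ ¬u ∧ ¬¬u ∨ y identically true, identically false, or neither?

¬y ∨ ¬u ∧ ¬¬u ∨ y
= ¬y ∨ ¬u ∧ u ∨ y   (double negation)
= ¬y ∨ y   (complement / identity)
= True   (complement)

identically true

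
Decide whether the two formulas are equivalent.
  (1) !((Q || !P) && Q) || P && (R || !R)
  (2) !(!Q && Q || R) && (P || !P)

No

E1: !((Q || !P) && Q) || P && (R || !R)
    = !((Q || !P) && Q) || P   — complement / identity
    = !Q || P   — absorption
E2: !(!Q && Q || R) && (P || !P)
    = !R && (P || !P)   — complement / identity
    = !R   — complement / identity
These differ: at P=1, Q=0, R=1, E1 = 1 but E2 = 0.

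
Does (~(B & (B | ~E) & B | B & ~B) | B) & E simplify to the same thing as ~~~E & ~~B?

E1: (~(B & (B | ~E) & B | B & ~B) | B) & E
    = (~(B & B | B & ~B) | B) & E   — absorption
    = (~B | B) & E   — distribution
    = E   — complement / identity
E2: ~~~E & ~~B
    = ~~~E & B   — double negation
    = ~E & B   — double negation
These differ: at B=0, E=1, E1 = 1 but E2 = 0.

No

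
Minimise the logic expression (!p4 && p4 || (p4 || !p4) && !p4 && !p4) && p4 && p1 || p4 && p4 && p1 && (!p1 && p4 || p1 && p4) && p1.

(!p4 && p4 || (p4 || !p4) && !p4 && !p4) && p4 && p1 || p4 && p4 && p1 && (!p1 && p4 || p1 && p4) && p1
= (!p4 && p4 || !p4 && !p4) && p4 && p1 || p4 && p4 && p1 && (!p1 && p4 || p1 && p4) && p1   — complement / identity
= !p4 && p4 && p1 || p4 && p4 && p1 && (!p1 && p4 || p1 && p4) && p1   — distribution
= !p4 && p4 && p1 || p4 && p4 && p1 && p4 && p1   — distribution
= !p4 && p4 && p1 || p4 && p4 && p1   — idempotence
= p4 && p1   — distribution

p4 && p1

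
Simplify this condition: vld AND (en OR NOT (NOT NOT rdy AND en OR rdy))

vld AND (en OR NOT rdy)

vld AND (en OR NOT (NOT NOT rdy AND en OR rdy))
= vld AND (en OR NOT (rdy AND en OR rdy))   [double negation]
= vld AND (en OR NOT rdy)   [absorption]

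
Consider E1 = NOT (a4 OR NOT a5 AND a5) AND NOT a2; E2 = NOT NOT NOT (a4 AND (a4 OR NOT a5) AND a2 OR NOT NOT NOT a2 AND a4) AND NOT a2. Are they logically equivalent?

E1: NOT (a4 OR NOT a5 AND a5) AND NOT a2
    = NOT a4 AND NOT a2   — complement / identity
E2: NOT NOT NOT (a4 AND (a4 OR NOT a5) AND a2 OR NOT NOT NOT a2 AND a4) AND NOT a2
    = NOT (a4 AND (a4 OR NOT a5) AND a2 OR NOT NOT NOT a2 AND a4) AND NOT a2   — double negation
    = NOT (a4 AND (a4 OR NOT a5) AND a2 OR NOT a2 AND a4) AND NOT a2   — double negation
    = NOT (a4 AND a2 OR NOT a2 AND a4) AND NOT a2   — absorption
    = NOT a4 AND NOT a2   — distribution
Both reduce to NOT a4 AND NOT a2, so they are equivalent.

Yes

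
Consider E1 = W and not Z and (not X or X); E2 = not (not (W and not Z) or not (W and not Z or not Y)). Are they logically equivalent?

E1: W and not Z and (not X or X)
    = W and not Z   — complement / identity
E2: not (not (W and not Z) or not (W and not Z or not Y))
    = W and not Z and (W and not Z or not Y)   — De Morgan
    = W and not Z   — absorption
Both reduce to W and not Z, so they are equivalent.

Yes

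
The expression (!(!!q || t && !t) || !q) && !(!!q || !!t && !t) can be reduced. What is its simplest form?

!q

(!(!!q || t && !t) || !q) && !(!!q || !!t && !t)
= (!(!!q || t && !t) || !q) && !(!!q || t && !t)
= !(!!q || t && !t)
= !!!q
= !q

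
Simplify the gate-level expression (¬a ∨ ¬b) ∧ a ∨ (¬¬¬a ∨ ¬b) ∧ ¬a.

(¬a ∨ ¬b) ∧ a ∨ (¬¬¬a ∨ ¬b) ∧ ¬a
= (¬a ∨ ¬b) ∧ a ∨ (¬a ∨ ¬b) ∧ ¬a   — double negation
= ¬a ∨ ¬b   — distribution

¬a ∨ ¬b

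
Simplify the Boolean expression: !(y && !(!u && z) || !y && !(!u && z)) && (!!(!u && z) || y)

!u && z

!(y && !(!u && z) || !y && !(!u && z)) && (!!(!u && z) || y)
= !!(!u && z) && (!!(!u && z) || y)   [distribution]
= !!(!u && z)   [absorption]
= !u && z   [double negation]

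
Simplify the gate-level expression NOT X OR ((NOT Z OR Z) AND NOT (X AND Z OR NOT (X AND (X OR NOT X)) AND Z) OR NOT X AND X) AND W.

NOT X OR NOT Z AND W

NOT X OR ((NOT Z OR Z) AND NOT (X AND Z OR NOT (X AND (X OR NOT X)) AND Z) OR NOT X AND X) AND W
= NOT X OR (NOT Z OR Z) AND NOT (X AND Z OR NOT (X AND (X OR NOT X)) AND Z) AND W   — complement / identity
= NOT X OR (NOT Z OR Z) AND NOT (X AND Z OR NOT X AND Z) AND W   — complement / identity
= NOT X OR (NOT Z OR Z) AND NOT Z AND W   — distribution
= NOT X OR NOT Z AND W   — complement / identity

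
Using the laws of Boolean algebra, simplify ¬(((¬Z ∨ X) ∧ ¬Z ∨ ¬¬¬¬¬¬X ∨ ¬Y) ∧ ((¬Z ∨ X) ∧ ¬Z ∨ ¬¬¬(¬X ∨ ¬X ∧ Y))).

Z ∧ ¬X

¬(((¬Z ∨ X) ∧ ¬Z ∨ ¬¬¬¬¬¬X ∨ ¬Y) ∧ ((¬Z ∨ X) ∧ ¬Z ∨ ¬¬¬(¬X ∨ ¬X ∧ Y)))
= ¬(((¬Z ∨ X) ∧ ¬Z ∨ ¬¬¬¬X ∨ ¬Y) ∧ ((¬Z ∨ X) ∧ ¬Z ∨ ¬¬¬(¬X ∨ ¬X ∧ Y)))   — double negation
= ¬(((¬Z ∨ X) ∧ ¬Z ∨ ¬¬¬¬X ∨ ¬Y) ∧ ((¬Z ∨ X) ∧ ¬Z ∨ ¬¬¬¬X))   — absorption
= ¬((¬Z ∨ X) ∧ ¬Z ∨ ¬¬¬¬X)   — absorption
= ¬(¬Z ∨ ¬¬¬¬X)   — absorption
= Z ∧ ¬¬¬X   — De Morgan
= Z ∧ ¬X   — double negation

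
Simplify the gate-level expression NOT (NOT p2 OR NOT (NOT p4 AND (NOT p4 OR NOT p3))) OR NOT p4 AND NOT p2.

NOT (NOT p2 OR NOT (NOT p4 AND (NOT p4 OR NOT p3))) OR NOT p4 AND NOT p2
= p2 AND NOT p4 AND (NOT p4 OR NOT p3) OR NOT p4 AND NOT p2   — De Morgan
= p2 AND NOT p4 OR NOT p4 AND NOT p2   — absorption
= NOT p4   — distribution

NOT p4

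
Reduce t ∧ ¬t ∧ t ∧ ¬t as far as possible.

False

t ∧ ¬t ∧ t ∧ ¬t
= t ∧ ¬t
= False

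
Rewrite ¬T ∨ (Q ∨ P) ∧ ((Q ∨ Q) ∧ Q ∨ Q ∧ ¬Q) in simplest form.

¬T ∨ Q

¬T ∨ (Q ∨ P) ∧ ((Q ∨ Q) ∧ Q ∨ Q ∧ ¬Q)
= ¬T ∨ (Q ∨ P) ∧ (Q ∧ Q ∨ Q ∧ ¬Q)   [idempotence]
= ¬T ∨ (Q ∨ P) ∧ Q   [distribution]
= ¬T ∨ Q   [absorption]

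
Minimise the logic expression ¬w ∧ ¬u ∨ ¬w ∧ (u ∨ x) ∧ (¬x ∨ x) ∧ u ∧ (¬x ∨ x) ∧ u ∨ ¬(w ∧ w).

¬w

¬w ∧ ¬u ∨ ¬w ∧ (u ∨ x) ∧ (¬x ∨ x) ∧ u ∧ (¬x ∨ x) ∧ u ∨ ¬(w ∧ w)
= ¬w ∧ ¬u ∨ ¬w ∧ (u ∨ x) ∧ (¬x ∨ x) ∧ u ∨ ¬(w ∧ w)   [idempotence]
= ¬w ∧ ¬u ∨ ¬w ∧ (u ∨ x) ∧ u ∨ ¬(w ∧ w)   [complement / identity]
= ¬w ∧ ¬u ∨ ¬w ∧ u ∨ ¬(w ∧ w)   [absorption]
= ¬w ∨ ¬(w ∧ w)   [distribution]
= ¬w ∨ ¬w   [idempotence]
= ¬w   [idempotence]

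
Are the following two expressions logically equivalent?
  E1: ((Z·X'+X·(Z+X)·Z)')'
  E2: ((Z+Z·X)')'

E1: ((Z·X'+X·(Z+X)·Z)')'
    = ((Z·X'+X·Z)')'   [absorption]
    = (Z')'   [distribution]
    = Z   [double negation]
E2: ((Z+Z·X)')'
    = Z+Z·X   [double negation]
    = Z   [absorption]
Both reduce to Z, so they are equivalent.

Yes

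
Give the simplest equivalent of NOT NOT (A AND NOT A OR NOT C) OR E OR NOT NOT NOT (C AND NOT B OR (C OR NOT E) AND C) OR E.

NOT NOT (A AND NOT A OR NOT C) OR E OR NOT NOT NOT (C AND NOT B OR (C OR NOT E) AND C) OR E
= NOT NOT (A AND NOT A OR NOT C) OR E OR NOT NOT NOT (C AND NOT B OR C) OR E   (absorption)
= NOT NOT (A AND NOT A OR NOT C) OR E OR NOT NOT NOT C OR E   (absorption)
= NOT NOT NOT C OR E OR NOT NOT NOT C OR E   (complement / identity)
= NOT NOT NOT C OR E   (idempotence)
= NOT C OR E   (double negation)

NOT C OR E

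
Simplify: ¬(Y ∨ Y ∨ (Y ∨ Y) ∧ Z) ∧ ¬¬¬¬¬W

¬(Y ∨ Y ∨ (Y ∨ Y) ∧ Z) ∧ ¬¬¬¬¬W
= ¬(Y ∨ Y) ∧ ¬¬¬¬¬W   [absorption]
= ¬(Y ∨ Y) ∧ ¬¬¬W   [double negation]
= ¬(Y ∨ Y) ∧ ¬W   [double negation]
= ¬Y ∧ ¬W   [idempotence]

¬Y ∧ ¬W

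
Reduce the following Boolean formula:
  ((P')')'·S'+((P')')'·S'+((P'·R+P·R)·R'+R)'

((P')')'·S'+((P')')'·S'+((P'·R+P·R)·R'+R)'
= ((P')')'·S'+((P'·R+P·R)·R'+R)'
= ((P')')'·S'+(R·R'+R)'
= ((P')')'·S'+R'
= P'·S'+R'

P'·S'+R'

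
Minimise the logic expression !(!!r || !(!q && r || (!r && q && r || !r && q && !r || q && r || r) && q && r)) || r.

r

!(!!r || !(!q && r || (!r && q && r || !r && q && !r || q && r || r) && q && r)) || r
= !(!!r || !(!q && r || (!r && q || q && r || r) && q && r)) || r   (distribution)
= !(!!r || !(!q && r || (q || r) && q && r)) || r   (distribution)
= !r && (!q && r || (q || r) && q && r) || r   (De Morgan)
= !r && (!q && r || q && r) || r   (absorption)
= !r && r || r   (distribution)
= r   (complement / identity)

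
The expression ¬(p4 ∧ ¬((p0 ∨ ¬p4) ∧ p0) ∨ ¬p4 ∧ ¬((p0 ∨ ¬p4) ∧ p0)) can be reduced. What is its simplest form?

¬(p4 ∧ ¬((p0 ∨ ¬p4) ∧ p0) ∨ ¬p4 ∧ ¬((p0 ∨ ¬p4) ∧ p0))
= ¬¬((p0 ∨ ¬p4) ∧ p0)   (distribution)
= ¬¬p0   (absorption)
= p0   (double negation)

p0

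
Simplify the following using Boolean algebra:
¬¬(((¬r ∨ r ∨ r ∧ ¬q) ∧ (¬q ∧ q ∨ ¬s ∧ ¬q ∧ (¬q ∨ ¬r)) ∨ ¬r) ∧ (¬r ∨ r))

¬s ∧ ¬q ∨ ¬r

¬¬(((¬r ∨ r ∨ r ∧ ¬q) ∧ (¬q ∧ q ∨ ¬s ∧ ¬q ∧ (¬q ∨ ¬r)) ∨ ¬r) ∧ (¬r ∨ r))
= ¬¬(((¬r ∨ r) ∧ (¬q ∧ q ∨ ¬s ∧ ¬q ∧ (¬q ∨ ¬r)) ∨ ¬r) ∧ (¬r ∨ r))
= ¬¬(((¬r ∨ r) ∧ (¬q ∧ q ∨ ¬s ∧ ¬q) ∨ ¬r) ∧ (¬r ∨ r))
= ((¬r ∨ r) ∧ (¬q ∧ q ∨ ¬s ∧ ¬q) ∨ ¬r) ∧ (¬r ∨ r)
= (¬q ∧ q ∨ ¬s ∧ ¬q ∨ ¬r) ∧ (¬r ∨ r)
= ¬q ∧ q ∨ ¬s ∧ ¬q ∨ ¬r
= ¬s ∧ ¬q ∨ ¬r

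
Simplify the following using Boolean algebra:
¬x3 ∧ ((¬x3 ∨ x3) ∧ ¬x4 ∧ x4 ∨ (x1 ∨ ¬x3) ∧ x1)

¬x3 ∧ x1

¬x3 ∧ ((¬x3 ∨ x3) ∧ ¬x4 ∧ x4 ∨ (x1 ∨ ¬x3) ∧ x1)
= ¬x3 ∧ (¬x4 ∧ x4 ∨ (x1 ∨ ¬x3) ∧ x1)   [complement / identity]
= ¬x3 ∧ (¬x4 ∧ x4 ∨ x1)   [absorption]
= ¬x3 ∧ x1   [complement / identity]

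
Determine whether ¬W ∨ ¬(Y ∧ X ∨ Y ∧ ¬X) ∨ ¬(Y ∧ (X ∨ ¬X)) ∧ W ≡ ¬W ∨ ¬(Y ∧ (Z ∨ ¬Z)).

E1: ¬W ∨ ¬(Y ∧ X ∨ Y ∧ ¬X) ∨ ¬(Y ∧ (X ∨ ¬X)) ∧ W
    = ¬W ∨ ¬(Y ∧ (X ∨ ¬X)) ∨ ¬(Y ∧ (X ∨ ¬X)) ∧ W   [distribution]
    = ¬W ∨ ¬(Y ∧ (X ∨ ¬X))   [absorption]
    = ¬W ∨ ¬Y   [complement / identity]
E2: ¬W ∨ ¬(Y ∧ (Z ∨ ¬Z))
    = ¬W ∨ ¬Y   [complement / identity]
Both reduce to ¬W ∨ ¬Y, so they are equivalent.

Yes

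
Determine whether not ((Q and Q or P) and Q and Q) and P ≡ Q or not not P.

E1: not ((Q and Q or P) and Q and Q) and P
    = not (Q and Q) and P   [absorption]
    = not Q and P   [idempotence]
E2: Q or not not P
    = Q or P   [double negation]
These differ: at P=0, Q=1, E1 = 0 but E2 = 1.

No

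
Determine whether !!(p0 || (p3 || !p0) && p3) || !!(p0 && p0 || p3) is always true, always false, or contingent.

contingent

!!(p0 || (p3 || !p0) && p3) || !!(p0 && p0 || p3)
= !!(p0 || p3) || !!(p0 && p0 || p3)   — absorption
= !!(p0 || p3) || !!(p0 || p3)   — idempotence
= !!(p0 || p3)   — idempotence
= p0 || p3   — double negation
This depends on p0, p3, so it is not a constant.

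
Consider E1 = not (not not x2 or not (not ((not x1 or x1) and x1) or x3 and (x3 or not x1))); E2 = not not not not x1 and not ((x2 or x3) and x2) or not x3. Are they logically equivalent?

E1: not (not not x2 or not (not ((not x1 or x1) and x1) or x3 and (x3 or not x1)))
    = not (not not x2 or not (not x1 or x3 and (x3 or not x1)))   [complement / identity]
    = not (not not x2 or not (not x1 or x3))   [absorption]
    = not x2 and (not x1 or x3)   [De Morgan]
E2: not not not not x1 and not ((x2 or x3) and x2) or not x3
    = not not x1 and not ((x2 or x3) and x2) or not x3   [double negation]
    = x1 and not ((x2 or x3) and x2) or not x3   [double negation]
    = x1 and not x2 or not x3   [absorption]
These differ: at x1=0, x2=1, x3=0, E1 = 0 but E2 = 1.

No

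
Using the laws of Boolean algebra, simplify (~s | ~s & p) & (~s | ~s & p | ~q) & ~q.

~s & ~q

(~s | ~s & p) & (~s | ~s & p | ~q) & ~q
= (~s | ~s & p) & ~q   — absorption
= ~s & ~q   — absorption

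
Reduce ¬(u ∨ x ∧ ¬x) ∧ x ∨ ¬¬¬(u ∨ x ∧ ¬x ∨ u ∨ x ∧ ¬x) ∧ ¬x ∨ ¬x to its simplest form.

¬u ∨ ¬x

¬(u ∨ x ∧ ¬x) ∧ x ∨ ¬¬¬(u ∨ x ∧ ¬x ∨ u ∨ x ∧ ¬x) ∧ ¬x ∨ ¬x
= ¬(u ∨ x ∧ ¬x) ∧ x ∨ ¬(u ∨ x ∧ ¬x ∨ u ∨ x ∧ ¬x) ∧ ¬x ∨ ¬x   — double negation
= ¬(u ∨ x ∧ ¬x) ∧ x ∨ ¬(u ∨ x ∧ ¬x) ∧ ¬x ∨ ¬x   — idempotence
= ¬(u ∨ x ∧ ¬x) ∨ ¬x   — distribution
= ¬u ∨ ¬x   — complement / identity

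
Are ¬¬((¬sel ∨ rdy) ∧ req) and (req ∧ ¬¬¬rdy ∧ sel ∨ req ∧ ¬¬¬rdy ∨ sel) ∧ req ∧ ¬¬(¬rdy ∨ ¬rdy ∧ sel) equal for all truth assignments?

E1: ¬¬((¬sel ∨ rdy) ∧ req)
    = (¬sel ∨ rdy) ∧ req   [double negation]
E2: (req ∧ ¬¬¬rdy ∧ sel ∨ req ∧ ¬¬¬rdy ∨ sel) ∧ req ∧ ¬¬(¬rdy ∨ ¬rdy ∧ sel)
    = (req ∧ ¬¬¬rdy ∧ sel ∨ req ∧ ¬¬¬rdy ∨ sel) ∧ req ∧ ¬¬¬rdy   [absorption]
    = (req ∧ ¬¬¬rdy ∨ sel) ∧ req ∧ ¬¬¬rdy   [absorption]
    = req ∧ ¬¬¬rdy   [absorption]
    = req ∧ ¬rdy   [double negation]
These differ: at rdy=1, req=1, sel=0, E1 = 1 but E2 = 0.

No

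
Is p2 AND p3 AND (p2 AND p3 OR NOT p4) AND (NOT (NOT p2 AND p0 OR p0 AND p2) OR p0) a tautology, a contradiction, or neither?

p2 AND p3 AND (p2 AND p3 OR NOT p4) AND (NOT (NOT p2 AND p0 OR p0 AND p2) OR p0)
= p2 AND p3 AND (p2 AND p3 OR NOT p4) AND (NOT p0 OR p0)   (distribution)
= p2 AND p3 AND (p2 AND p3 OR NOT p4)   (complement / identity)
= p2 AND p3   (absorption)
This depends on p2, p3, so it is not a constant.

neither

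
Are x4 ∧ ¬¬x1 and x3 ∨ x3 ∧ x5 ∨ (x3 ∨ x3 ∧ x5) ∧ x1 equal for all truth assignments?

E1: x4 ∧ ¬¬x1
    = x4 ∧ x1
E2: x3 ∨ x3 ∧ x5 ∨ (x3 ∨ x3 ∧ x5) ∧ x1
    = x3 ∨ x3 ∧ x5
    = x3
These differ: at x1=1, x3=1, x4=0, x5=1, E1 = 0 but E2 = 1.

No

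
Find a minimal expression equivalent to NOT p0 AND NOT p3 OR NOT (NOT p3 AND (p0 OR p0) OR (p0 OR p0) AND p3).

NOT p0 AND NOT p3 OR NOT (NOT p3 AND (p0 OR p0) OR (p0 OR p0) AND p3)
= NOT p0 AND NOT p3 OR NOT (p0 OR p0)   (distribution)
= NOT p0 AND NOT p3 OR NOT p0   (idempotence)
= NOT p0   (absorption)

NOT p0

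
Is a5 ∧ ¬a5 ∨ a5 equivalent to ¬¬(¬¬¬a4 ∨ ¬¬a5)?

E1: a5 ∧ ¬a5 ∨ a5
    = a5   — complement / identity
E2: ¬¬(¬¬¬a4 ∨ ¬¬a5)
    = ¬(¬¬a4 ∧ ¬a5)   — De Morgan
    = ¬a4 ∨ a5   — De Morgan
These differ: at a4=0, a5=0, E1 = 0 but E2 = 1.

No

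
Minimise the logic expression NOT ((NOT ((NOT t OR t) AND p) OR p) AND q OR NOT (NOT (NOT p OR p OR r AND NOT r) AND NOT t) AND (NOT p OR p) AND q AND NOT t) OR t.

NOT q OR t

NOT ((NOT ((NOT t OR t) AND p) OR p) AND q OR NOT (NOT (NOT p OR p OR r AND NOT r) AND NOT t) AND (NOT p OR p) AND q AND NOT t) OR t
= NOT ((NOT ((NOT t OR t) AND p) OR p) AND q OR NOT (NOT (NOT p OR p) AND NOT t) AND (NOT p OR p) AND q AND NOT t) OR t   [complement / identity]
= NOT ((NOT ((NOT t OR t) AND p) OR p) AND q OR (NOT p OR p OR t) AND (NOT p OR p) AND q AND NOT t) OR t   [De Morgan]
= NOT ((NOT p OR p) AND q OR (NOT p OR p OR t) AND (NOT p OR p) AND q AND NOT t) OR t   [complement / identity]
= NOT ((NOT p OR p) AND q OR (NOT p OR p) AND q AND NOT t) OR t   [absorption]
= NOT ((NOT p OR p) AND q) OR t   [absorption]
= NOT q OR t   [complement / identity]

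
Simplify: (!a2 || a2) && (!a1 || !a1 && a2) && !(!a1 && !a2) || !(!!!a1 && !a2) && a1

a1 || a2

(!a2 || a2) && (!a1 || !a1 && a2) && !(!a1 && !a2) || !(!!!a1 && !a2) && a1
= (!a2 || a2) && !a1 && !(!a1 && !a2) || !(!!!a1 && !a2) && a1
= (!a2 || a2) && !a1 && !(!a1 && !a2) || !(!a1 && !a2) && a1
= !a1 && !(!a1 && !a2) || !(!a1 && !a2) && a1
= !(!a1 && !a2)
= a1 || a2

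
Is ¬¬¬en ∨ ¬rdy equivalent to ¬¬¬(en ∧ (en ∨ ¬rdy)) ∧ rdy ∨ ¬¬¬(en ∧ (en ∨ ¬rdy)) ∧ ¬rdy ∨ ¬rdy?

E1: ¬¬¬en ∨ ¬rdy
    = ¬en ∨ ¬rdy   [double negation]
E2: ¬¬¬(en ∧ (en ∨ ¬rdy)) ∧ rdy ∨ ¬¬¬(en ∧ (en ∨ ¬rdy)) ∧ ¬rdy ∨ ¬rdy
    = ¬¬¬(en ∧ (en ∨ ¬rdy)) ∨ ¬rdy   [distribution]
    = ¬¬¬en ∨ ¬rdy   [absorption]
    = ¬en ∨ ¬rdy   [double negation]
Both reduce to ¬en ∨ ¬rdy, so they are equivalent.

Yes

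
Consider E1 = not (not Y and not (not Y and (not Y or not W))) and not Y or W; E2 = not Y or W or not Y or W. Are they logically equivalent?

E1: not (not Y and not (not Y and (not Y or not W))) and not Y or W
    = (Y or not Y and (not Y or not W)) and not Y or W
    = (Y or not Y) and not Y or W
    = not Y or W
E2: not Y or W or not Y or W
    = not Y or W
Both reduce to not Y or W, so they are equivalent.

Yes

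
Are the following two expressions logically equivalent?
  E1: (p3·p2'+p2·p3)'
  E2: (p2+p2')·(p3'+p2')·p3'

Yes

E1: (p3·p2'+p2·p3)'
    = p3'
E2: (p2+p2')·(p3'+p2')·p3'
    = (p3'+p2')·p3'
    = p3'
Both reduce to p3', so they are equivalent.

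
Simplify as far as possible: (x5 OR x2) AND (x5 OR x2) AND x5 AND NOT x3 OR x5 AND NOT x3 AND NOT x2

(x5 OR x2) AND (x5 OR x2) AND x5 AND NOT x3 OR x5 AND NOT x3 AND NOT x2
= (x5 OR x2) AND x5 AND NOT x3 OR x5 AND NOT x3 AND NOT x2   (absorption)
= x5 AND NOT x3 OR x5 AND NOT x3 AND NOT x2   (absorption)
= x5 AND NOT x3   (absorption)

x5 AND NOT x3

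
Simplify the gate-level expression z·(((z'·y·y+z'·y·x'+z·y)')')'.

z·(((z'·y·y+z'·y·x'+z·y)')')'
= z·(((z'·y+z'·y·x'+z·y)')')'   — idempotence
= z·(((z'·y+z·y)')')'   — absorption
= z·(z'·y+z·y)'   — double negation
= z·y'   — distribution

z·y'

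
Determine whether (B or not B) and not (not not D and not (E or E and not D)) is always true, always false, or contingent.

(B or not B) and not (not not D and not (E or E and not D))
= (B or not B) and (not D or E or E and not D)   (De Morgan)
= (B or not B) and (not D or E)   (absorption)
= not D or E   (complement / identity)
This depends on D, E, so it is not a constant.

contingent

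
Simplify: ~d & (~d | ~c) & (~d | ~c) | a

~d | a

~d & (~d | ~c) & (~d | ~c) | a
= ~d & (~d | ~c) | a   (absorption)
= ~d | a   (absorption)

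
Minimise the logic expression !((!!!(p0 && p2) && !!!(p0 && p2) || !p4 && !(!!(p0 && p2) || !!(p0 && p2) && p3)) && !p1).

p0 && p2 || p1

!((!!!(p0 && p2) && !!!(p0 && p2) || !p4 && !(!!(p0 && p2) || !!(p0 && p2) && p3)) && !p1)
= !((!!!(p0 && p2) && !!!(p0 && p2) || !p4 && !!!(p0 && p2)) && !p1)
= !(!!!(p0 && p2) && (!!!(p0 && p2) || !p4) && !p1)
= !(!(p0 && p2) && (!!!(p0 && p2) || !p4) && !p1)
= !(!(p0 && p2) && (!(p0 && p2) || !p4) && !p1)
= !(!(p0 && p2) && !p1)
= p0 && p2 || p1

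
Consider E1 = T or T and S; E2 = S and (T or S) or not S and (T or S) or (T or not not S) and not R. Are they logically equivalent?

E1: T or T and S
    = T   [absorption]
E2: S and (T or S) or not S and (T or S) or (T or not not S) and not R
    = T or S or (T or not not S) and not R   [distribution]
    = T or S or (T or S) and not R   [double negation]
    = T or S   [absorption]
These differ: at R=0, S=1, T=0, E1 = 0 but E2 = 1.

No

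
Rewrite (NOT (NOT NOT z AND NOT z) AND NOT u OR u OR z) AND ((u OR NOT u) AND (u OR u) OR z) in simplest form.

(NOT (NOT NOT z AND NOT z) AND NOT u OR u OR z) AND ((u OR NOT u) AND (u OR u) OR z)
= (NOT (NOT NOT z AND NOT z) AND NOT u OR u OR z) AND (u OR u OR z)   — complement / identity
= ((NOT z OR z) AND NOT u OR u OR z) AND (u OR u OR z)   — De Morgan
= ((NOT z OR z) AND NOT u OR u) AND (u OR u) OR z   — distribution
= u OR (NOT z OR z) AND NOT u AND u OR z   — distribution
= u OR NOT u AND u OR z   — complement / identity
= u OR z   — complement / identity

u OR z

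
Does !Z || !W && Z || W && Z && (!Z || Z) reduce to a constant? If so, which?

yes, True

!Z || !W && Z || W && Z && (!Z || Z)
= !Z || !W && Z || W && Z   — complement / identity
= !Z || Z   — distribution
= true   — complement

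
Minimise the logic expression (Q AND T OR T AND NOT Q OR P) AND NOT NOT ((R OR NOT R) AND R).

(Q AND T OR T AND NOT Q OR P) AND NOT NOT ((R OR NOT R) AND R)
= (T OR P) AND NOT NOT ((R OR NOT R) AND R)   [distribution]
= (T OR P) AND NOT NOT R   [complement / identity]
= (T OR P) AND R   [double negation]

(T OR P) AND R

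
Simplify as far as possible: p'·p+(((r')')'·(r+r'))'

p'·p+(((r')')'·(r+r'))'
= p'·p+(r'·(r+r'))'   (double negation)
= p'·p+(r')'   (complement / identity)
= (r')'   (complement / identity)
= r   (double negation)

r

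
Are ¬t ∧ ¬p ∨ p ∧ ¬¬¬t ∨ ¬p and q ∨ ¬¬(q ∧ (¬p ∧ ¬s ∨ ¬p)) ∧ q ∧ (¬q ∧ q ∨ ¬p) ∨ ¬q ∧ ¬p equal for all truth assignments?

No

E1: ¬t ∧ ¬p ∨ p ∧ ¬¬¬t ∨ ¬p
    = ¬t ∧ ¬p ∨ p ∧ ¬t ∨ ¬p   (double negation)
    = ¬t ∨ ¬p   (distribution)
E2: q ∨ ¬¬(q ∧ (¬p ∧ ¬s ∨ ¬p)) ∧ q ∧ (¬q ∧ q ∨ ¬p) ∨ ¬q ∧ ¬p
    = q ∨ ¬¬(q ∧ (¬p ∧ ¬s ∨ ¬p)) ∧ q ∧ ¬p ∨ ¬q ∧ ¬p   (complement / identity)
    = q ∨ ¬¬(q ∧ ¬p) ∧ q ∧ ¬p ∨ ¬q ∧ ¬p   (absorption)
    = q ∨ q ∧ ¬p ∧ q ∧ ¬p ∨ ¬q ∧ ¬p   (double negation)
    = q ∨ q ∧ ¬p ∨ ¬q ∧ ¬p   (idempotence)
    = q ∨ ¬p   (distribution)
These differ: at p=1, q=1, s=0, t=1, E1 = 0 but E2 = 1.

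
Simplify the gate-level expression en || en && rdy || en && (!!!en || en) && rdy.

en || en && rdy || en && (!!!en || en) && rdy
= en || en && rdy || en && (!en || en) && rdy   [double negation]
= en || en && rdy || en && rdy   [complement / identity]
= en || en && rdy   [idempotence]
= en   [absorption]

en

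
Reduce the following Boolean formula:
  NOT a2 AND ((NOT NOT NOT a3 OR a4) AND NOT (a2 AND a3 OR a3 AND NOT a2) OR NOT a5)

NOT a2 AND (NOT a3 OR NOT a5)

NOT a2 AND ((NOT NOT NOT a3 OR a4) AND NOT (a2 AND a3 OR a3 AND NOT a2) OR NOT a5)
= NOT a2 AND ((NOT a3 OR a4) AND NOT (a2 AND a3 OR a3 AND NOT a2) OR NOT a5)
= NOT a2 AND ((NOT a3 OR a4) AND NOT a3 OR NOT a5)
= NOT a2 AND (NOT a3 OR NOT a5)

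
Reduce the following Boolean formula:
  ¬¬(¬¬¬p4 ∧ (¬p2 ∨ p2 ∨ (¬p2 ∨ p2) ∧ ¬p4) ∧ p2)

¬¬(¬¬¬p4 ∧ (¬p2 ∨ p2 ∨ (¬p2 ∨ p2) ∧ ¬p4) ∧ p2)
= ¬¬(¬¬¬p4 ∧ (¬p2 ∨ p2) ∧ p2)   (absorption)
= ¬¬(¬¬¬p4 ∧ p2)   (complement / identity)
= ¬¬(¬p4 ∧ p2)   (double negation)
= ¬p4 ∧ p2   (double negation)

¬p4 ∧ p2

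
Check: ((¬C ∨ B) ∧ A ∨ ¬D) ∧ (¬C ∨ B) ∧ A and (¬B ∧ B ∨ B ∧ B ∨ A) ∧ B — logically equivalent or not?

E1: ((¬C ∨ B) ∧ A ∨ ¬D) ∧ (¬C ∨ B) ∧ A
    = (¬C ∨ B) ∧ A   — absorption
E2: (¬B ∧ B ∨ B ∧ B ∨ A) ∧ B
    = (B ∨ A) ∧ B   — distribution
    = B   — absorption
These differ: at A=0, B=1, C=0, D=0, E1 = 0 but E2 = 1.

No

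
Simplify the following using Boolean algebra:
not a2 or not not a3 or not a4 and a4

not a2 or a3

not a2 or not not a3 or not a4 and a4
= not a2 or a3 or not a4 and a4   — double negation
= not a2 or a3   — complement / identity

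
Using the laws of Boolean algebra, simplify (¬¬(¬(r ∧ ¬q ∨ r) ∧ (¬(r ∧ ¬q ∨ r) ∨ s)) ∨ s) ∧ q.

(¬r ∨ s) ∧ q

(¬¬(¬(r ∧ ¬q ∨ r) ∧ (¬(r ∧ ¬q ∨ r) ∨ s)) ∨ s) ∧ q
= (¬¬¬(r ∧ ¬q ∨ r) ∨ s) ∧ q
= (¬¬¬r ∨ s) ∧ q
= (¬r ∨ s) ∧ q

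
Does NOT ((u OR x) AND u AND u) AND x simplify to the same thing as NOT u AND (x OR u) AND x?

Yes

E1: NOT ((u OR x) AND u AND u) AND x
    = NOT (u AND u) AND x
    = NOT u AND x
E2: NOT u AND (x OR u) AND x
    = NOT u AND x
Both reduce to NOT u AND x, so they are equivalent.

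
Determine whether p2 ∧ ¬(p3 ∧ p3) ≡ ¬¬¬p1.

No

E1: p2 ∧ ¬(p3 ∧ p3)
    = p2 ∧ ¬p3   [idempotence]
E2: ¬¬¬p1
    = ¬p1   [double negation]
These differ: at p1=0, p2=0, p3=0, E1 = 0 but E2 = 1.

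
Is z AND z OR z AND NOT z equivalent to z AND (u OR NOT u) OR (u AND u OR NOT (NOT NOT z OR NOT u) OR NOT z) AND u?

No

E1: z AND z OR z AND NOT z
    = z   [distribution]
E2: z AND (u OR NOT u) OR (u AND u OR NOT (NOT NOT z OR NOT u) OR NOT z) AND u
    = z OR (u AND u OR NOT (NOT NOT z OR NOT u) OR NOT z) AND u   [complement / identity]
    = z OR (u AND u OR NOT z AND u OR NOT z) AND u   [De Morgan]
    = z OR ((u OR NOT z) AND u OR NOT z) AND u   [distribution]
    = z OR (u OR NOT z) AND u   [absorption]
    = z OR u   [absorption]
These differ: at u=1, z=0, E1 = 0 but E2 = 1.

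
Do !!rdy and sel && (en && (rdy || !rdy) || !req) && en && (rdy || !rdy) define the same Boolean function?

No

E1: !!rdy
    = rdy
E2: sel && (en && (rdy || !rdy) || !req) && en && (rdy || !rdy)
    = sel && en && (rdy || !rdy)
    = sel && en
These differ: at en=0, rdy=1, req=0, sel=0, E1 = 1 but E2 = 0.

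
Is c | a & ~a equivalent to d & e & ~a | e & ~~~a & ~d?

No

E1: c | a & ~a
    = c   (complement / identity)
E2: d & e & ~a | e & ~~~a & ~d
    = d & e & ~a | e & ~a & ~d   (double negation)
    = e & ~a   (distribution)
These differ: at a=0, c=1, d=0, e=0, E1 = 1 but E2 = 0.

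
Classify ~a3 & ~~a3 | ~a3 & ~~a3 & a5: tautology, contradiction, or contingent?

contradiction

~a3 & ~~a3 | ~a3 & ~~a3 & a5
= ~a3 & ~~a3   (absorption)
= ~a3 & a3   (double negation)
= 0   (complement)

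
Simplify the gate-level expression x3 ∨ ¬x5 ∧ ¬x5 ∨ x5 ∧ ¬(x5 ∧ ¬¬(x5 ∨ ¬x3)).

x3 ∨ ¬x5 ∧ ¬x5 ∨ x5 ∧ ¬(x5 ∧ ¬¬(x5 ∨ ¬x3))
= x3 ∨ ¬x5 ∧ ¬x5 ∨ x5 ∧ ¬(x5 ∧ (x5 ∨ ¬x3))   [double negation]
= x3 ∨ ¬x5 ∧ ¬x5 ∨ x5 ∧ ¬x5   [absorption]
= x3 ∨ ¬x5   [distribution]

x3 ∨ ¬x5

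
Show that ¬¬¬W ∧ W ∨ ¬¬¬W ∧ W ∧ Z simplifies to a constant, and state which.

False

¬¬¬W ∧ W ∨ ¬¬¬W ∧ W ∧ Z
= ¬¬¬W ∧ W   — absorption
= ¬W ∧ W   — double negation
= False   — complement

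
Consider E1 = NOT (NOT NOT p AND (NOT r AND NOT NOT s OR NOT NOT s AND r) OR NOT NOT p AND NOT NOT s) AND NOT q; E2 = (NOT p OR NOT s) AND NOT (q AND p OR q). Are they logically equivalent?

Yes

E1: NOT (NOT NOT p AND (NOT r AND NOT NOT s OR NOT NOT s AND r) OR NOT NOT p AND NOT NOT s) AND NOT q
    = NOT (NOT NOT p AND NOT NOT s OR NOT NOT p AND NOT NOT s) AND NOT q   [distribution]
    = NOT (NOT NOT p AND NOT NOT s) AND NOT q   [idempotence]
    = (NOT p OR NOT s) AND NOT q   [De Morgan]
E2: (NOT p OR NOT s) AND NOT (q AND p OR q)
    = (NOT p OR NOT s) AND NOT q   [absorption]
Both reduce to (NOT p OR NOT s) AND NOT q, so they are equivalent.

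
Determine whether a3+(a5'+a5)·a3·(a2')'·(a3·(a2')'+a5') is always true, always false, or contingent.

contingent

a3+(a5'+a5)·a3·(a2')'·(a3·(a2')'+a5')
= a3+a3·(a2')'·(a3·(a2')'+a5')   (complement / identity)
= a3+a3·(a2')'   (absorption)
= a3+a3·a2   (double negation)
= a3   (absorption)
This depends on a3, so it is not a constant.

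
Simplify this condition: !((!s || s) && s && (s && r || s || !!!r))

!((!s || s) && s && (s && r || s || !!!r))
= !(s && (s && r || s || !!!r))   [complement / identity]
= !(s && (s || !!!r))   [absorption]
= !(s && (s || !r))   [double negation]
= !s   [absorption]

!s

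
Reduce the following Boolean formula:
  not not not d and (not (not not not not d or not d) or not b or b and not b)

not not not d and (not (not not not not d or not d) or not b or b and not b)
= not not not d and (not (not not not not d or not d) or not b)   — complement / identity
= not d and (not (not not not not d or not d) or not b)   — double negation
= not d and (not (not not d or not d) or not b)   — double negation
= not d and (not d and d or not b)   — De Morgan
= not d and not b   — complement / identity

not d and not b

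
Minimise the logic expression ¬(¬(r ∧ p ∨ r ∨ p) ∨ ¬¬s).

¬(¬(r ∧ p ∨ r ∨ p) ∨ ¬¬s)
= ¬(¬(r ∨ p) ∨ ¬¬s)   (absorption)
= (r ∨ p) ∧ ¬s   (De Morgan)

(r ∨ p) ∧ ¬s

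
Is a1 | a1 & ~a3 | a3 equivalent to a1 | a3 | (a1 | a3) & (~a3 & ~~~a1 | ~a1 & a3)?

E1: a1 | a1 & ~a3 | a3
    = a1 | a3   (absorption)
E2: a1 | a3 | (a1 | a3) & (~a3 & ~~~a1 | ~a1 & a3)
    = a1 | a3 | (a1 | a3) & (~a3 & ~a1 | ~a1 & a3)   (double negation)
    = a1 | a3 | (a1 | a3) & ~a1   (distribution)
    = a1 | a3   (absorption)
Both reduce to a1 | a3, so they are equivalent.

Yes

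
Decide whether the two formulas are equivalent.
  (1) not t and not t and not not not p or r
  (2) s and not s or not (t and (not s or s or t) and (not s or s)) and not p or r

Yes

E1: not t and not t and not not not p or r
    = not t and not t and not p or r   (double negation)
    = not t and not p or r   (idempotence)
E2: s and not s or not (t and (not s or s or t) and (not s or s)) and not p or r
    = not (t and (not s or s or t) and (not s or s)) and not p or r   (complement / identity)
    = not (t and (not s or s)) and not p or r   (absorption)
    = not t and not p or r   (complement / identity)
Both reduce to not t and not p or r, so they are equivalent.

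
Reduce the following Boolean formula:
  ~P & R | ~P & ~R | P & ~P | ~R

~P & R | ~P & ~R | P & ~P | ~R
= ~P & R | ~P & ~R | ~R
= ~P | ~R

~P | ~R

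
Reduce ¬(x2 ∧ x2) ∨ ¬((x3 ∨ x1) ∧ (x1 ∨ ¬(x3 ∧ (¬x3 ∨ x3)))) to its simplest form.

¬(x2 ∧ x2) ∨ ¬((x3 ∨ x1) ∧ (x1 ∨ ¬(x3 ∧ (¬x3 ∨ x3))))
= ¬(x2 ∧ x2) ∨ ¬(x3 ∧ ¬(x3 ∧ (¬x3 ∨ x3)) ∨ x1)
= ¬x2 ∨ ¬(x3 ∧ ¬(x3 ∧ (¬x3 ∨ x3)) ∨ x1)
= ¬x2 ∨ ¬(x3 ∧ ¬x3 ∨ x1)
= ¬x2 ∨ ¬x1

¬x2 ∨ ¬x1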